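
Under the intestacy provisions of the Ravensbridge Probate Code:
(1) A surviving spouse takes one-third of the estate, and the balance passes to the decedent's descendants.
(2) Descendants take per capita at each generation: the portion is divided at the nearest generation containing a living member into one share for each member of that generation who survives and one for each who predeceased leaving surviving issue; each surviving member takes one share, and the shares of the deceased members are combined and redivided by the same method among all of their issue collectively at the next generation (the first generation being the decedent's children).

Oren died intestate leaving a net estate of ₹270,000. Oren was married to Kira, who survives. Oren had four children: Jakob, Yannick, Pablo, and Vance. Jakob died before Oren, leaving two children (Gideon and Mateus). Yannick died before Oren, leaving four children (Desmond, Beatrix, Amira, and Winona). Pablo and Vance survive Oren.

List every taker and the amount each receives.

Kira: ₹90,000; Gideon: ₹15,000; Mateus: ₹15,000; Desmond: ₹15,000; Beatrix: ₹15,000; Amira: ₹15,000; Winona: ₹15,000; Pablo: ₹45,000; Vance: ₹45,000

Kira takes one-third of ₹270,000 = ₹90,000. The remaining ₹180,000 passes to the descendants.
The descendants' portion (₹180,000) is divided at the children's generation into 4 shares of ₹45,000. Pablo and Vance each take ₹45,000. The 2 shares of the deceased (Jakob and Yannick) are combined into a pool of ₹90,000.
That pool (₹90,000) is divided at the grandchildren's generation equally among Gideon, Mateus, Desmond, Beatrix, Amira, and Winona: ₹15,000 each.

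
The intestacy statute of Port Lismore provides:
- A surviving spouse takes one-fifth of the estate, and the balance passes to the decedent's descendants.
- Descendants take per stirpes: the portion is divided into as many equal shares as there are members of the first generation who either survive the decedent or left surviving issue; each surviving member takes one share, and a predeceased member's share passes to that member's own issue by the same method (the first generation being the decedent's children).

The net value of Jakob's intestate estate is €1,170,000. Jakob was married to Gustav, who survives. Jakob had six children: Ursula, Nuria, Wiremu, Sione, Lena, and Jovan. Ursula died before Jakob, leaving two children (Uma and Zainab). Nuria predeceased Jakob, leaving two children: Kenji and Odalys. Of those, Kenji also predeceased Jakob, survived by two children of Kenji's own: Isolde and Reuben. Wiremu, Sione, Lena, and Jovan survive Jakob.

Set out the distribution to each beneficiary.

Gustav takes one-fifth of €1,170,000 = €234,000. The remaining €936,000 passes to the descendants.
The descendants' portion (€936,000) is divided into 6 shares of €156,000: Wiremu, Sione, Lena, and Jovan each take €156,000; Ursula's €156,000 share passes to Ursula's issue; Nuria's €156,000 share passes to Nuria's issue.
Ursula's share (€156,000) is divided into 2 shares of €78,000: Uma and Zainab each take €78,000.
Nuria's share (€156,000) is divided into 2 shares of €78,000: Odalys takes €78,000; Kenji's €78,000 share passes to Kenji's issue.
Kenji's share (€78,000) is divided into 2 shares of €39,000: Isolde and Reuben each take €39,000.

Gustav: €234,000; Uma: €78,000; Zainab: €78,000; Isolde: €39,000; Reuben: €39,000; Odalys: €78,000; Wiremu: €156,000; Sione: €156,000; Lena: €156,000; Jovan: €156,000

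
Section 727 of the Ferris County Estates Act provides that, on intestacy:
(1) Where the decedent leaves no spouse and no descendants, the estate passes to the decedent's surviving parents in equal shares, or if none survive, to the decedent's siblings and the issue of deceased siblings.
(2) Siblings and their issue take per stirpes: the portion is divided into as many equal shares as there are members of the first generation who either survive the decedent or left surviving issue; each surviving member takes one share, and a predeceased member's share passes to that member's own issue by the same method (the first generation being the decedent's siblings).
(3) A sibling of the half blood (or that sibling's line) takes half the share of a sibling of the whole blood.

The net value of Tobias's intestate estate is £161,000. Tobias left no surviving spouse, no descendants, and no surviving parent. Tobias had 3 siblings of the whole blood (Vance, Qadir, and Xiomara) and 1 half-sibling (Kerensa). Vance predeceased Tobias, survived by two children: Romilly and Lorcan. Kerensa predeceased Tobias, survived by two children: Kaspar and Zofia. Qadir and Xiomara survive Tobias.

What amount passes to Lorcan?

Lorcan receives £23,000.

The entire £161,000 passes to the siblings and their issue.
Counting each half-blood sibling's line as half a unit, there are 7/2 units in £161,000, so one unit is £46,000. Whole-blood lines (Vance, Qadir, and Xiomara) take £46,000 each; half-blood lines (Kerensa) take £23,000 each.
Vance's share (£46,000) is divided into 2 shares of £23,000: Romilly and Lorcan each take £23,000.
Kerensa's share (£23,000) is divided into 2 shares of £11,500: Kaspar and Zofia each take £11,500.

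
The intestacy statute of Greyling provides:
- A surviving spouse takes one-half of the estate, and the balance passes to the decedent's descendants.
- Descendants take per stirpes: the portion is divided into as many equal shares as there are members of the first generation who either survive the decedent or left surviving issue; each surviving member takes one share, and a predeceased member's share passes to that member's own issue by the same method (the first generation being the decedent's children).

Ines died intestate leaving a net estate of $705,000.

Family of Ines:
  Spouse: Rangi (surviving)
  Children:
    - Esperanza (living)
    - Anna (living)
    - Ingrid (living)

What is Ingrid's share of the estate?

Rangi takes one-half of $705,000 = $352,500. The remaining $352,500 passes to the descendants.
The descendants' portion ($352,500) is divided into 3 shares of $117,500: Esperanza, Anna, and Ingrid each take $117,500.

Ingrid receives $117,500.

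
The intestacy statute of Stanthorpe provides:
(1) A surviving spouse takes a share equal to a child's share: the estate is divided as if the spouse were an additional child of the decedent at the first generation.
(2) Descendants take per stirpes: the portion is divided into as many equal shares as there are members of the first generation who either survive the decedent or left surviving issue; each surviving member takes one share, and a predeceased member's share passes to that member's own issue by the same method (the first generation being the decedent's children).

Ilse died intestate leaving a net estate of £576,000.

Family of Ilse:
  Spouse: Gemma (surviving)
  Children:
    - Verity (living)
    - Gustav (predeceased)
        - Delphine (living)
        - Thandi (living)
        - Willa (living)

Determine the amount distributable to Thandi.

The spouse counts as an additional share at the children's level, so there are 3 primary shares of £192,000. Gemma takes one such share (£192,000).
The children's combined portion (£384,000) is divided into 2 shares of £192,000: Verity takes £192,000; Gustav's £192,000 share passes to Gustav's issue.
Gustav's share (£192,000) is divided into 3 shares of £64,000: Delphine, Thandi, and Willa each take £64,000.

Thandi receives £64,000.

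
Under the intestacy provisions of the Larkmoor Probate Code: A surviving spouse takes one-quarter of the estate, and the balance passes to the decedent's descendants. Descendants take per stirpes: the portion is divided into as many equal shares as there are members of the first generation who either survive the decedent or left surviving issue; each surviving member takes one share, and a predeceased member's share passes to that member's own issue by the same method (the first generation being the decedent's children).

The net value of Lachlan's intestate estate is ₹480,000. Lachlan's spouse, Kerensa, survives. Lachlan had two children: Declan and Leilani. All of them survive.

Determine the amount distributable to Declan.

Kerensa takes one-quarter of ₹480,000 = ₹120,000. The remaining ₹360,000 passes to the descendants.
The descendants' portion (₹360,000) is divided into 2 shares of ₹180,000: Declan and Leilani each take ₹180,000.

Declan receives ₹180,000.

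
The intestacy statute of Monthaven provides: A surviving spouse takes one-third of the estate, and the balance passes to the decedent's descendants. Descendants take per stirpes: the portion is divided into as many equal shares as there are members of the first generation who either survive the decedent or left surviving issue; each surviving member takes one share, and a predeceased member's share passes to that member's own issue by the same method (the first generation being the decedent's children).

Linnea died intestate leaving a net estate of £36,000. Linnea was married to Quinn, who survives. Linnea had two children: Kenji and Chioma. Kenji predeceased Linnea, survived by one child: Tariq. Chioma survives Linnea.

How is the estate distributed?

Quinn: £12,000; Tariq: £12,000; Chioma: £12,000

Quinn takes one-third of £36,000 = £12,000. The remaining £24,000 passes to the descendants.
The descendants' portion (£24,000) is divided into 2 shares of £12,000: Chioma takes £12,000; Kenji's £12,000 share passes to Kenji's issue.
Kenji's share (£12,000) passes entirely to Tariq.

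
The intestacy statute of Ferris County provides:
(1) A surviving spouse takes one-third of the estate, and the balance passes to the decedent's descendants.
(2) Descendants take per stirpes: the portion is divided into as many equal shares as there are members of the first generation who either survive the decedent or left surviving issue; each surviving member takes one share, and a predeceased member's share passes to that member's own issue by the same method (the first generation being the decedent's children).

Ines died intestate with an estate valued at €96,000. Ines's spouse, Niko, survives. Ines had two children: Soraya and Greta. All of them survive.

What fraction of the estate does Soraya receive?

Niko takes one-third of €96,000 = €32,000. The remaining €64,000 passes to the descendants.
The descendants' portion (€64,000) is divided into 2 shares of €32,000: Soraya and Greta each take €32,000.

Soraya receives 1/3 of the estate.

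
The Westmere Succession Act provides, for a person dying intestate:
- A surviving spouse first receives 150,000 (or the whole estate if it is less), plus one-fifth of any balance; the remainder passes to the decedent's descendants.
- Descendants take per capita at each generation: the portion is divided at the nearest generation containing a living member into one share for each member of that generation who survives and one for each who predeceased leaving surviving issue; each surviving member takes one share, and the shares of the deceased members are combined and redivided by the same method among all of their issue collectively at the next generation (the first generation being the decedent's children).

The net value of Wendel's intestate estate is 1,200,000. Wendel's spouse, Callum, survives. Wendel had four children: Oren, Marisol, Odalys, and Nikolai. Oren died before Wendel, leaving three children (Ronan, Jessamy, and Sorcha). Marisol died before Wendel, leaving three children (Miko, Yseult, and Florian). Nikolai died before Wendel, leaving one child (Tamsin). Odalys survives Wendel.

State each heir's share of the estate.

Callum first takes 150,000, leaving a balance of 1,050,000. Callum then takes one-fifth of the balance (210,000), for a total of 360,000. The remaining 840,000 passes to the descendants.
The descendants' portion (840,000) is divided at the children's generation into 4 shares of 210,000. Odalys takes 210,000. The 3 shares of the deceased (Oren, Marisol, and Nikolai) are combined into a pool of 630,000.
That pool (630,000) is divided at the grandchildren's generation equally among Ronan, Jessamy, Sorcha, Miko, Yseult, Florian, and Tamsin: 90,000 each.

Callum: 360,000; Ronan: 90,000; Jessamy: 90,000; Sorcha: 90,000; Miko: 90,000; Yseult: 90,000; Florian: 90,000; Odalys: 210,000; Tamsin: 90,000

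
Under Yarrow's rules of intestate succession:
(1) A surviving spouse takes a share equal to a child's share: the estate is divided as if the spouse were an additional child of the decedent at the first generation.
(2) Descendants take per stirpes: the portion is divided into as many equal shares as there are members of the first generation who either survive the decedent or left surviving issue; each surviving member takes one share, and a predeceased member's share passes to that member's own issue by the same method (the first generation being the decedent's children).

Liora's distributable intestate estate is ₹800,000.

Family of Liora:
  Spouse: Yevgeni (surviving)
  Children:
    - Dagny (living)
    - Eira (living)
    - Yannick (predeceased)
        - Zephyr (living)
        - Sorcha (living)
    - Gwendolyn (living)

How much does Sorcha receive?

The spouse counts as an additional share at the children's level, so there are 5 primary shares of ₹160,000. Yevgeni takes one such share (₹160,000).
The children's combined portion (₹640,000) is divided into 4 shares of ₹160,000: Dagny, Eira, and Gwendolyn each take ₹160,000; Yannick's ₹160,000 share passes to Yannick's issue.
Yannick's share (₹160,000) is divided into 2 shares of ₹80,000: Zephyr and Sorcha each take ₹80,000.

Sorcha receives ₹80,000.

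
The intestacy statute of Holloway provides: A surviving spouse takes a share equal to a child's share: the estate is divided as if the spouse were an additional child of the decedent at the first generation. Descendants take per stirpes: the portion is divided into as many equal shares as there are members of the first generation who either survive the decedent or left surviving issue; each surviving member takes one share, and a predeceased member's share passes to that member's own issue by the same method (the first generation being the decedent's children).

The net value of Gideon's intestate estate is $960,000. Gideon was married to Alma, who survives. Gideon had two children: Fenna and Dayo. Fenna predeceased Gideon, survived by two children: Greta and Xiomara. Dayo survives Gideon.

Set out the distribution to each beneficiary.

Alma: $320,000; Greta: $160,000; Xiomara: $160,000; Dayo: $320,000

The spouse counts as an additional share at the children's level, so there are 3 primary shares of $320,000. Alma takes one such share ($320,000).
The children's combined portion ($640,000) is divided into 2 shares of $320,000: Dayo takes $320,000; Fenna's $320,000 share passes to Fenna's issue.
Fenna's share ($320,000) is divided into 2 shares of $160,000: Greta and Xiomara each take $160,000.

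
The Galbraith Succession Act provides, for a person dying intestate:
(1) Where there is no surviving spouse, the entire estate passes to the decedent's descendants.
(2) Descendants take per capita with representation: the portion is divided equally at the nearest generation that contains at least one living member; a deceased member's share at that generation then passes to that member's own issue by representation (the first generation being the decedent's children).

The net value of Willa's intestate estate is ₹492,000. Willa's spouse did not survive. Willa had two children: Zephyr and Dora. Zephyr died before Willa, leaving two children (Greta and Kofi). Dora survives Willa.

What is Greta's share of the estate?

The entire ₹492,000 passes to the descendants.
That amount (₹492,000) is divided into 2 shares of ₹246,000: Dora takes ₹246,000; Zephyr's ₹246,000 share passes to Zephyr's issue.
Zephyr's share (₹246,000) is divided into 2 shares of ₹123,000: Greta and Kofi each take ₹123,000.

Greta receives ₹123,000.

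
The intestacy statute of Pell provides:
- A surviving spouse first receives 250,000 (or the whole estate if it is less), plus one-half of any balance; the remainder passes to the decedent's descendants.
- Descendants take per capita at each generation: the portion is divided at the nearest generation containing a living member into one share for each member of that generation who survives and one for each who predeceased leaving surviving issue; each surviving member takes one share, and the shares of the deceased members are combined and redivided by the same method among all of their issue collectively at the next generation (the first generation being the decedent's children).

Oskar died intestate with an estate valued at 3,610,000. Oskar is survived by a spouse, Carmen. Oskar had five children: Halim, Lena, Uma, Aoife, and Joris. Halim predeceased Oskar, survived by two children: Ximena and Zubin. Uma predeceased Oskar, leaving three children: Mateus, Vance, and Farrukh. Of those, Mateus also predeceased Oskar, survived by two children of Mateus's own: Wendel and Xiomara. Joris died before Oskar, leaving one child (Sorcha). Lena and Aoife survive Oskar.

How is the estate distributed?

Carmen first takes 250,000, leaving a balance of 3,360,000. Carmen then takes one-half of the balance (1,680,000), for a total of 1,930,000. The remaining 1,680,000 passes to the descendants.
The descendants' portion (1,680,000) is divided at the children's generation into 5 shares of 336,000. Lena and Aoife each take 336,000. The 3 shares of the deceased (Halim, Uma, and Joris) are combined into a pool of 1,008,000.
That pool (1,008,000) is divided at the grandchildren's generation into 6 shares of 168,000. Ximena, Zubin, Vance, Farrukh, and Sorcha each take 168,000. The remaining share for the deceased Mateus (168,000) is carried to the next generation.
That pool (168,000) is divided at the great-grandchildren's generation equally among Wendel and Xiomara: 84,000 each.

Carmen: 1,930,000; Ximena: 168,000; Zubin: 168,000; Lena: 336,000; Wendel: 84,000; Xiomara: 84,000; Vance: 168,000; Farrukh: 168,000; Aoife: 336,000; Sorcha: 168,000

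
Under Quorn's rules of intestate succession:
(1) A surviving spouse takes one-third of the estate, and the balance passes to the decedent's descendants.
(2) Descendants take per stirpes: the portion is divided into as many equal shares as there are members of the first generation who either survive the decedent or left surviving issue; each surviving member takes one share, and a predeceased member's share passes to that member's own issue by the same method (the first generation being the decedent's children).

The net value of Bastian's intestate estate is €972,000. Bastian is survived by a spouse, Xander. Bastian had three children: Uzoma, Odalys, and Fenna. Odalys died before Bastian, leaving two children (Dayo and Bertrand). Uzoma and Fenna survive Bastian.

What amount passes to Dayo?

Xander takes one-third of €972,000 = €324,000. The remaining €648,000 passes to the descendants.
The descendants' portion (€648,000) is divided into 3 shares of €216,000: Uzoma and Fenna each take €216,000; Odalys's €216,000 share passes to Odalys's issue.
Odalys's share (€216,000) is divided into 2 shares of €108,000: Dayo and Bertrand each take €108,000.

Dayo receives €108,000.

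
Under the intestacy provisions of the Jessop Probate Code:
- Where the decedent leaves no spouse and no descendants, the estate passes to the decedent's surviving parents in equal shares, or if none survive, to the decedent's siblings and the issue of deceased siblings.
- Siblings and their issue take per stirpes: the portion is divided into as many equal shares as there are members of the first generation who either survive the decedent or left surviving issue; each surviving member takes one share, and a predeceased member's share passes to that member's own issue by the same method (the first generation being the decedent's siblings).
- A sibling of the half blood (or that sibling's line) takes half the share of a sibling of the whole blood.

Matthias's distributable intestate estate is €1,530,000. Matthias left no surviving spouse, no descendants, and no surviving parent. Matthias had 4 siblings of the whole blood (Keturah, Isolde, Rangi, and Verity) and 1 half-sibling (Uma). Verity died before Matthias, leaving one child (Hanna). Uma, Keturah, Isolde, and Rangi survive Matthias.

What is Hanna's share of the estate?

Hanna receives €340,000.

The entire €1,530,000 passes to the siblings and their issue.
Counting each half-blood sibling's line as half a unit, there are 9/2 units in €1,530,000, so one unit is €340,000. Whole-blood lines (Keturah, Isolde, Rangi, and Verity) take €340,000 each; half-blood lines (Uma) take €170,000 each.
Verity's share (€340,000) passes entirely to Hanna.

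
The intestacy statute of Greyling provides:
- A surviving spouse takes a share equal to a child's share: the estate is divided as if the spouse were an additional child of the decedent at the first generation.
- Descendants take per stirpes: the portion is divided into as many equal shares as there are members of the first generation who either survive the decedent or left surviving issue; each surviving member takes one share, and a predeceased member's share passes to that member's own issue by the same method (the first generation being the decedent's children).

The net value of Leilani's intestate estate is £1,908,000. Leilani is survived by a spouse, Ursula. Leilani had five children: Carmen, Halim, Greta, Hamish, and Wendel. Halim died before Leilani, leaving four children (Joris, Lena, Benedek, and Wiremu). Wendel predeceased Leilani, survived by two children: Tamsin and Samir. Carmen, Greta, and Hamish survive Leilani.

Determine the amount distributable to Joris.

The spouse counts as an additional share at the children's level, so there are 6 primary shares of £318,000. Ursula takes one such share (£318,000).
The children's combined portion (£1,590,000) is divided into 5 shares of £318,000: Carmen, Greta, and Hamish each take £318,000; Halim's £318,000 share passes to Halim's issue; Wendel's £318,000 share passes to Wendel's issue.
Halim's share (£318,000) is divided into 4 shares of £79,500: Joris, Lena, Benedek, and Wiremu each take £79,500.
Wendel's share (£318,000) is divided into 2 shares of £159,000: Tamsin and Samir each take £159,000.

Joris receives £79,500.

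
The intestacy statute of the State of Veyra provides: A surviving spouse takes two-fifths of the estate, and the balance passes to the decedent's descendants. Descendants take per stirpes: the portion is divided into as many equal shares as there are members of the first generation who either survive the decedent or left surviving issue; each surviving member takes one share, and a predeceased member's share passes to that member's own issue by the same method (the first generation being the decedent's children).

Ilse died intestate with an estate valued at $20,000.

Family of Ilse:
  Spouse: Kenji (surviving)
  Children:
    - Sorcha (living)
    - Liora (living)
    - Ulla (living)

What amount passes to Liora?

Kenji takes two-fifths of $20,000 = $8,000. The remaining $12,000 passes to the descendants.
The descendants' portion ($12,000) is divided into 3 shares of $4,000: Sorcha, Liora, and Ulla each take $4,000.

Liora receives $4,000.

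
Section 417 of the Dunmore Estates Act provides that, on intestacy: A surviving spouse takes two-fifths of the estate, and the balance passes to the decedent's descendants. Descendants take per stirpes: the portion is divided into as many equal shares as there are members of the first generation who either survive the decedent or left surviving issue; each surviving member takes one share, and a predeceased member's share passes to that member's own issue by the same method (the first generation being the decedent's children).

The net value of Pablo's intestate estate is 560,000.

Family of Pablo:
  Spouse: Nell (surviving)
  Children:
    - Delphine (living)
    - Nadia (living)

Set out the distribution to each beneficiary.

Nell: 224,000; Delphine: 168,000; Nadia: 168,000

Nell takes two-fifths of 560,000 = 224,000. The remaining 336,000 passes to the descendants.
The descendants' portion (336,000) is divided into 2 shares of 168,000: Delphine and Nadia each take 168,000.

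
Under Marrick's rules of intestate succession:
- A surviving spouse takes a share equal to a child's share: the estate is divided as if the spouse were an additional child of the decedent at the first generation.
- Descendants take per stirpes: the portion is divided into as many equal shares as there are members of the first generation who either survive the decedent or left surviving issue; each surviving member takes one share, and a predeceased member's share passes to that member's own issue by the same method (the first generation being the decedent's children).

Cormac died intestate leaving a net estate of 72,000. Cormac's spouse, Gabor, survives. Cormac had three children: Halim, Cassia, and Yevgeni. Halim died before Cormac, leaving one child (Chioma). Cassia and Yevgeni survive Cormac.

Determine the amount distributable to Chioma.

Chioma receives 18,000.

The spouse counts as an additional share at the children's level, so there are 4 primary shares of 18,000. Gabor takes one such share (18,000).
The children's combined portion (54,000) is divided into 3 shares of 18,000: Cassia and Yevgeni each take 18,000; Halim's 18,000 share passes to Halim's issue.
Halim's share (18,000) passes entirely to Chioma.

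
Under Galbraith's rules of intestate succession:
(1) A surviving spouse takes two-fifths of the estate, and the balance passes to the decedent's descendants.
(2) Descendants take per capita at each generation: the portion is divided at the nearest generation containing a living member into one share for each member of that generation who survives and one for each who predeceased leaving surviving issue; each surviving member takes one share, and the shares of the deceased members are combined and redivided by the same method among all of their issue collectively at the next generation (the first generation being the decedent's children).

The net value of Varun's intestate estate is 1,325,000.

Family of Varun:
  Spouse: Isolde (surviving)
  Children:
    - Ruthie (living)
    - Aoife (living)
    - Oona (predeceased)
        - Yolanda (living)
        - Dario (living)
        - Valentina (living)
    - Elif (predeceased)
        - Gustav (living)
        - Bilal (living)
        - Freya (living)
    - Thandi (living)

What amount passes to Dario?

Dario receives 53,000.

Isolde takes two-fifths of 1,325,000 = 530,000. The remaining 795,000 passes to the descendants.
The descendants' portion (795,000) is divided at the children's generation into 5 shares of 159,000. Ruthie, Aoife, and Thandi each take 159,000. The 2 shares of the deceased (Oona and Elif) are combined into a pool of 318,000.
That pool (318,000) is divided at the grandchildren's generation equally among Yolanda, Dario, Valentina, Gustav, Bilal, and Freya: 53,000 each.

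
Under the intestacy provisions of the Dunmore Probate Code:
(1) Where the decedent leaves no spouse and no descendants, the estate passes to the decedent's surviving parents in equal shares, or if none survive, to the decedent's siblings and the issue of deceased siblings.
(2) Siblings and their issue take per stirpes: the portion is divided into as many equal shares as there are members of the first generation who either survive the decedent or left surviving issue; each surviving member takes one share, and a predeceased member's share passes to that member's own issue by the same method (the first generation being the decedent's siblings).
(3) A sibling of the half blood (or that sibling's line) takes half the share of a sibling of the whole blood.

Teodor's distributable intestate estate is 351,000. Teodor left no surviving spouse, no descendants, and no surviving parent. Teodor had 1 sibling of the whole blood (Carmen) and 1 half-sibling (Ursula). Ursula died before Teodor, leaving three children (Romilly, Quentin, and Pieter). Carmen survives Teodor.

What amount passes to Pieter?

The entire 351,000 passes to the siblings and their issue.
Counting each half-blood sibling's line as half a unit, there are 3/2 units in 351,000, so one unit is 234,000. Whole-blood lines (Carmen) take 234,000 each; half-blood lines (Ursula) take 117,000 each.
Ursula's share (117,000) is divided into 3 shares of 39,000: Romilly, Quentin, and Pieter each take 39,000.

Pieter receives 39,000.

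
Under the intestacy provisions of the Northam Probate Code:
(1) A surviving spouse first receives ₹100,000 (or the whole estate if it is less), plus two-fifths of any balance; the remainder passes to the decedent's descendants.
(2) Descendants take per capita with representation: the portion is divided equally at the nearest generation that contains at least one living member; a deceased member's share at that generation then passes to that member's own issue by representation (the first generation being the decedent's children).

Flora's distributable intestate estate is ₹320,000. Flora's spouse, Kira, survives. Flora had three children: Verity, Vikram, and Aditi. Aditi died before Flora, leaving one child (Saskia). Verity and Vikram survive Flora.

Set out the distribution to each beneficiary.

Kira first takes ₹100,000, leaving a balance of ₹220,000. Kira then takes two-fifths of the balance (₹88,000), for a total of ₹188,000. The remaining ₹132,000 passes to the descendants.
The descendants' portion (₹132,000) is divided into 3 shares of ₹44,000: Verity and Vikram each take ₹44,000; Aditi's ₹44,000 share passes to Aditi's issue.
Aditi's share (₹44,000) passes entirely to Saskia.

Kira: ₹188,000; Verity: ₹44,000; Vikram: ₹44,000; Saskia: ₹44,000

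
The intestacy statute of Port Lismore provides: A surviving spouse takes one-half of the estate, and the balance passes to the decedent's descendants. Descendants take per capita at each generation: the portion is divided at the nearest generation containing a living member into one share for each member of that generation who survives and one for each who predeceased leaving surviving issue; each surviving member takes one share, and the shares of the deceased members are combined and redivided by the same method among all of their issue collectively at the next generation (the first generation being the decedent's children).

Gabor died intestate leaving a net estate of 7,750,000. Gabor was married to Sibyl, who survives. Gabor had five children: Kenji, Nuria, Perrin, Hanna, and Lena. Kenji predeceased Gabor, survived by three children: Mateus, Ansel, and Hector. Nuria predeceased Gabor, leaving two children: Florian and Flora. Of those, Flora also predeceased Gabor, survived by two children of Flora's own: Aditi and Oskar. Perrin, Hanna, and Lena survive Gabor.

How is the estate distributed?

Sibyl: 3,875,000; Mateus: 310,000; Ansel: 310,000; Hector: 310,000; Florian: 310,000; Aditi: 155,000; Oskar: 155,000; Perrin: 775,000; Hanna: 775,000; Lena: 775,000

Sibyl takes one-half of 7,750,000 = 3,875,000. The remaining 3,875,000 passes to the descendants.
The descendants' portion (3,875,000) is divided at the children's generation into 5 shares of 775,000. Perrin, Hanna, and Lena each take 775,000. The 2 shares of the deceased (Kenji and Nuria) are combined into a pool of 1,550,000.
That pool (1,550,000) is divided at the grandchildren's generation into 5 shares of 310,000. Mateus, Ansel, Hector, and Florian each take 310,000. The remaining share for the deceased Flora (310,000) is carried to the next generation.
That pool (310,000) is divided at the great-grandchildren's generation equally among Aditi and Oskar: 155,000 each.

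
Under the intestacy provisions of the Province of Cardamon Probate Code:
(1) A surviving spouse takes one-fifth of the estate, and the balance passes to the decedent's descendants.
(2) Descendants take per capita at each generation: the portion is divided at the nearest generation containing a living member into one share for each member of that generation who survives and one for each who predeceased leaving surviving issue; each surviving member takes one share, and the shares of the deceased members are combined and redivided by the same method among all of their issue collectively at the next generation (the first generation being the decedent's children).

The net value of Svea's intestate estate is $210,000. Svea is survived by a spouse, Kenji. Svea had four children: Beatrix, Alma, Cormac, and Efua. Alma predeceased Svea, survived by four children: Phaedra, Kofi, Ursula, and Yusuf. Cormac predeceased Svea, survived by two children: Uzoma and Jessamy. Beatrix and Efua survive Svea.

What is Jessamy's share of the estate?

Kenji takes one-fifth of $210,000 = $42,000. The remaining $168,000 passes to the descendants.
The descendants' portion ($168,000) is divided at the children's generation into 4 shares of $42,000. Beatrix and Efua each take $42,000. The 2 shares of the deceased (Alma and Cormac) are combined into a pool of $84,000.
That pool ($84,000) is divided at the grandchildren's generation equally among Phaedra, Kofi, Ursula, Yusuf, Uzoma, and Jessamy: $14,000 each.

Jessamy receives $14,000.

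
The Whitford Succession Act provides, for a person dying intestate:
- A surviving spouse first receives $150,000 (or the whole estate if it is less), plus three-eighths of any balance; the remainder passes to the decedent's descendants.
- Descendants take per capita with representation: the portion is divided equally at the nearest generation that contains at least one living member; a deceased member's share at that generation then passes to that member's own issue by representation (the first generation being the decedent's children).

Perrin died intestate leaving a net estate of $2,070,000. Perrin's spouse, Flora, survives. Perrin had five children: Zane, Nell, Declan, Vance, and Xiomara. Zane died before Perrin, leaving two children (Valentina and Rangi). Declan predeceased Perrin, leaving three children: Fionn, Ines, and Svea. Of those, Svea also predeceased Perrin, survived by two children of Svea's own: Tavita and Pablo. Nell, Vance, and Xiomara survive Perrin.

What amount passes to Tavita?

Tavita receives $40,000.

Flora first takes $150,000, leaving a balance of $1,920,000. Flora then takes three-eighths of the balance ($720,000), for a total of $870,000. The remaining $1,200,000 passes to the descendants.
The descendants' portion ($1,200,000) is divided into 5 shares of $240,000: Nell, Vance, and Xiomara each take $240,000; Zane's $240,000 share passes to Zane's issue; Declan's $240,000 share passes to Declan's issue.
Zane's share ($240,000) is divided into 2 shares of $120,000: Valentina and Rangi each take $120,000.
Declan's share ($240,000) is divided into 3 shares of $80,000: Fionn and Ines each take $80,000; Svea's $80,000 share passes to Svea's issue.
Svea's share ($80,000) is divided into 2 shares of $40,000: Tavita and Pablo each take $40,000.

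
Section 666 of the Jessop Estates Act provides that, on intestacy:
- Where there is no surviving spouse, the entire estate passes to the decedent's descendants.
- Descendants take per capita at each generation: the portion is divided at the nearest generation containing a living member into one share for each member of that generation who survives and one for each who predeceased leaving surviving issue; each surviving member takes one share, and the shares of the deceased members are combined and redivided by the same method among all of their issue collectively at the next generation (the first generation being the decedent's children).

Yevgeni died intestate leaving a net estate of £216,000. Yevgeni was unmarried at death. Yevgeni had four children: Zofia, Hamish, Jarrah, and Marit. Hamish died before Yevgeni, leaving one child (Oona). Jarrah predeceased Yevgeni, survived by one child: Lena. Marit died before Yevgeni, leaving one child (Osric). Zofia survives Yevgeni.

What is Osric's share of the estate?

The entire £216,000 passes to the descendants.
That amount (£216,000) is divided at the children's generation into 4 shares of £54,000. Zofia takes £54,000. The 3 shares of the deceased (Hamish, Jarrah, and Marit) are combined into a pool of £162,000.
That pool (£162,000) is divided at the grandchildren's generation equally among Oona, Lena, and Osric: £54,000 each.

Osric receives £54,000.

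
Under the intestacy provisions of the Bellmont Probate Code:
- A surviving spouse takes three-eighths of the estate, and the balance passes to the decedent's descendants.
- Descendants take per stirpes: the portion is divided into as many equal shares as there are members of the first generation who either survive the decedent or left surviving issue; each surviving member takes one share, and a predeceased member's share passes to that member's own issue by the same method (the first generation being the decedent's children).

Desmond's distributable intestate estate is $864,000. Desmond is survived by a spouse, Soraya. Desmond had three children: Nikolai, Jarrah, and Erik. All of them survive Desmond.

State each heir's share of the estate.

Soraya: $324,000; Nikolai: $180,000; Jarrah: $180,000; Erik: $180,000

Soraya takes three-eighths of $864,000 = $324,000. The remaining $540,000 passes to the descendants.
The descendants' portion ($540,000) is divided into 3 shares of $180,000: Nikolai, Jarrah, and Erik each take $180,000.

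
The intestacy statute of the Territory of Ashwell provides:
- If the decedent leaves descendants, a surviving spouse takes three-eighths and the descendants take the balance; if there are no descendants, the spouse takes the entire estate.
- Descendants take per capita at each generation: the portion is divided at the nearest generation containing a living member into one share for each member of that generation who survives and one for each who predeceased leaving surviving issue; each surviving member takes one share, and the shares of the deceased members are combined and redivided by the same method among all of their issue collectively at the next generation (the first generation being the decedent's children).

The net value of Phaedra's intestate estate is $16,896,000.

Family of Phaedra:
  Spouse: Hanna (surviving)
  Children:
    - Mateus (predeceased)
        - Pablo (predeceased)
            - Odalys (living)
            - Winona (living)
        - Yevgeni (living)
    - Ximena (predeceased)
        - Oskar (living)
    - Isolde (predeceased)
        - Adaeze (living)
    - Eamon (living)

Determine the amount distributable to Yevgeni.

Hanna takes three-eighths of $16,896,000 = $6,336,000. The remaining $10,560,000 passes to the descendants.
The descendants' portion ($10,560,000) is divided at the children's generation into 4 shares of $2,640,000. Eamon takes $2,640,000. The 3 shares of the deceased (Mateus, Ximena, and Isolde) are combined into a pool of $7,920,000.
That pool ($7,920,000) is divided at the grandchildren's generation into 4 shares of $1,980,000. Yevgeni, Oskar, and Adaeze each take $1,980,000. The remaining share for the deceased Pablo ($1,980,000) is carried to the next generation.
That pool ($1,980,000) is divided at the great-grandchildren's generation equally among Odalys and Winona: $990,000 each.

Yevgeni receives $1,980,000.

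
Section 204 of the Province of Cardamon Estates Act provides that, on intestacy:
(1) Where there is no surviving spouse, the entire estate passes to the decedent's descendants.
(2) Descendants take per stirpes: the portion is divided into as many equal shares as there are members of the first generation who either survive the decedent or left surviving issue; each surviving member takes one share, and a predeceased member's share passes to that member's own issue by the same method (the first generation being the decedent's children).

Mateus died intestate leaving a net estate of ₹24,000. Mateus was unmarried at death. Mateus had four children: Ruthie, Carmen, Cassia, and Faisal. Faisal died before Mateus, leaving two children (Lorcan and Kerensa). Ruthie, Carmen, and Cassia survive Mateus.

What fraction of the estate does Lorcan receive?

The entire ₹24,000 passes to the descendants.
That amount (₹24,000) is divided into 4 shares of ₹6,000: Ruthie, Carmen, and Cassia each take ₹6,000; Faisal's ₹6,000 share passes to Faisal's issue.
Faisal's share (₹6,000) is divided into 2 shares of ₹3,000: Lorcan and Kerensa each take ₹3,000.

Lorcan receives 1/8 of the estate.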